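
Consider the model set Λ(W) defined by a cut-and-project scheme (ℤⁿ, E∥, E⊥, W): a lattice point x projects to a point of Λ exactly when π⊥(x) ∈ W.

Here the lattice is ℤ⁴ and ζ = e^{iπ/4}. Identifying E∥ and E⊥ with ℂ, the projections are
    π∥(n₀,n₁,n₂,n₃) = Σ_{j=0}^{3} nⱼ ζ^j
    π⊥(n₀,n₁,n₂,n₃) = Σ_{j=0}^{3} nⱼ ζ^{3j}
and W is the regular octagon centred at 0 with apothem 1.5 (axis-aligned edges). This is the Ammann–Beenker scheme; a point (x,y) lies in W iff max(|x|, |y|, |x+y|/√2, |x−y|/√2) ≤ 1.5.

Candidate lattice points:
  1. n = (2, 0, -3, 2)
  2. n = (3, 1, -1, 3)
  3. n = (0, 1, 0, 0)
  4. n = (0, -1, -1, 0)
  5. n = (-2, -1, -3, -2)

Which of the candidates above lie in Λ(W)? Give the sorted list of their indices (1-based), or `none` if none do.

With ζ = e^{iπ/4} the internal vectors are ζ^0,ζ^3,ζ^6,ζ^9.
candidate 1: n = (2, 0, -3, 2) → π⊥ ≈ (+3.41421, +4.41421); max(|x|,|y|,|x±y|/√2) = 5.53553 > 1.5 ⇒ ∉ W
candidate 2: n = (3, 1, -1, 3) → π⊥ ≈ (+4.41421, +3.82843); max(|x|,|y|,|x±y|/√2) = 5.82843 > 1.5 ⇒ ∉ W
candidate 3: n = (0, 1, 0, 0) → π⊥ ≈ (-0.70711, +0.70711); max(|x|,|y|,|x±y|/√2) = 1.00000 ≤ 1.5 ⇒ ∈ W
candidate 4: n = (0, -1, -1, 0) → π⊥ ≈ (+0.70711, +0.29289); max(|x|,|y|,|x±y|/√2) = 0.70711 ≤ 1.5 ⇒ ∈ W
candidate 5: n = (-2, -1, -3, -2) → π⊥ ≈ (-2.70711, +0.87868); max(|x|,|y|,|x±y|/√2) = 2.70711 > 1.5 ⇒ ∉ W

3, 4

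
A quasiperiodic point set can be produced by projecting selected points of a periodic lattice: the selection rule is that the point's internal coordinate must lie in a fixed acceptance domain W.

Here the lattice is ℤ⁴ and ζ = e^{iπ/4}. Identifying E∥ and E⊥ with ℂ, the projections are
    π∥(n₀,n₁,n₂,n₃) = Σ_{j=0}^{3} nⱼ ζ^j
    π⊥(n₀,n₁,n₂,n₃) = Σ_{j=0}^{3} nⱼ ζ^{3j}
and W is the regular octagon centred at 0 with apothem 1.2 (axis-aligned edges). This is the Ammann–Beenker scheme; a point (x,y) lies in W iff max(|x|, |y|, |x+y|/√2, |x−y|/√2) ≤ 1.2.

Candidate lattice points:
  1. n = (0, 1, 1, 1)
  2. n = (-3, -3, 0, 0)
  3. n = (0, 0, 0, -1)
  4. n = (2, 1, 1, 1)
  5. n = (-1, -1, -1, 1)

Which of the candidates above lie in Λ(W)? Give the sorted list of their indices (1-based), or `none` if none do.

Internal map: ζ^{3j} for j=0..3 gives (1,0), (−√2/2,√2/2), (0,−1), (√2/2,√2/2).
#1 (0, 1, 1, 1): internal (0.0000, 0.4142); octagon support 0.4142 vs apothem 1.2 → ∈ W
#2 (-3, -3, 0, 0): internal (-0.8787, -2.1213); octagon support 2.1213 vs apothem 1.2 → ∉ W
#3 (0, 0, 0, -1): internal (-0.7071, -0.7071); octagon support 1.0000 vs apothem 1.2 → ∈ W
#4 (2, 1, 1, 1): internal (2.0000, 0.4142); octagon support 2.0000 vs apothem 1.2 → ∉ W
#5 (-1, -1, -1, 1): internal (0.4142, 1.0000); octagon support 1.0000 vs apothem 1.2 → ∈ W

1, 3, 5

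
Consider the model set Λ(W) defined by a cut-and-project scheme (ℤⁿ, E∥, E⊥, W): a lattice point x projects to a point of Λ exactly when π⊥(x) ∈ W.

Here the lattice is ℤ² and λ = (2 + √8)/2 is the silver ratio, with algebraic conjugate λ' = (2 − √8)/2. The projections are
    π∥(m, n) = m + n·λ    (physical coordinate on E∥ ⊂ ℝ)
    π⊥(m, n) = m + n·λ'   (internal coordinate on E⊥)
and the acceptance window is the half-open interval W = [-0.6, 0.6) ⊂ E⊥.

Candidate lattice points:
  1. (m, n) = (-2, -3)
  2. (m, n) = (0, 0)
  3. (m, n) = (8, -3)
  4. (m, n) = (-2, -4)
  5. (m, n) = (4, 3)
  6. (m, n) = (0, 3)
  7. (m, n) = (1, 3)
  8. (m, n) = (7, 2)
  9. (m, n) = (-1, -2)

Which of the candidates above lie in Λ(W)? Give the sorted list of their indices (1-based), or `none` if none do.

2, 4, 7, 9

Numerically λ ≈ 2.4142 and λ' = −1/λ ≈ -0.4142.
candidate 1: (m,n)=(-2,-3) → π∥ = -2-3·λ ≈ -9.2426, π⊥ = -2-3·λ' ≈ -0.7574 ∉ [-0.6, 0.6) ⇒ out
candidate 2: (m,n)=(0,0) → π∥ = 0+0·λ ≈ 0.0000, π⊥ = 0+0·λ' ≈ 0.0000 ∈ [-0.6, 0.6) ⇒ IN Λ
candidate 3: (m,n)=(8,-3) → π∥ = 8-3·λ ≈ 0.7574, π⊥ = 8-3·λ' ≈ 9.2426 ∉ [-0.6, 0.6) ⇒ out
candidate 4: (m,n)=(-2,-4) → π∥ = -2-4·λ ≈ -11.6569, π⊥ = -2-4·λ' ≈ -0.3431 ∈ [-0.6, 0.6) ⇒ IN Λ
candidate 5: (m,n)=(4,3) → π∥ = 4+3·λ ≈ 11.2426, π⊥ = 4+3·λ' ≈ 2.7574 ∉ [-0.6, 0.6) ⇒ out
candidate 6: (m,n)=(0,3) → π∥ = 0+3·λ ≈ 7.2426, π⊥ = 0+3·λ' ≈ -1.2426 ∉ [-0.6, 0.6) ⇒ out
candidate 7: (m,n)=(1,3) → π∥ = 1+3·λ ≈ 8.2426, π⊥ = 1+3·λ' ≈ -0.2426 ∈ [-0.6, 0.6) ⇒ IN Λ
candidate 8: (m,n)=(7,2) → π∥ = 7+2·λ ≈ 11.8284, π⊥ = 7+2·λ' ≈ 6.1716 ∉ [-0.6, 0.6) ⇒ out
candidate 9: (m,n)=(-1,-2) → π∥ = -1-2·λ ≈ -5.8284, π⊥ = -1-2·λ' ≈ -0.1716 ∈ [-0.6, 0.6) ⇒ IN Λ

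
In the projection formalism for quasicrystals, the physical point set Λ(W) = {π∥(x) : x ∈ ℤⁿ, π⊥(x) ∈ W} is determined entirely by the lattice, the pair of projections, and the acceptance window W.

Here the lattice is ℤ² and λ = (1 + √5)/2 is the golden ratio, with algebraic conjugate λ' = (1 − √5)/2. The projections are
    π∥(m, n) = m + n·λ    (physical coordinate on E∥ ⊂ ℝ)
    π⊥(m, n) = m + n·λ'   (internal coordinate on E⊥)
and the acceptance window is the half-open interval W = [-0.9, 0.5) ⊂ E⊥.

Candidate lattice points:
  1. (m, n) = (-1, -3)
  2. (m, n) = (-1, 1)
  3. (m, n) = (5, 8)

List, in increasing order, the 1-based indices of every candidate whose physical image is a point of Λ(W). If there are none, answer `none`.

Compute λ' = (1−√5)/2 = -0.6180, so π⊥(m,n) = m -0.6180·n.
#1 (-1,-3): internal coord -1 + (-3)·λ' = +0.8541; +0.8541 ∉ [-0.9, 0.5) → out
#2 (-1,1): internal coord -1 + (1)·λ' = -1.6180; -1.6180 ∉ [-0.9, 0.5) → out
#3 (5,8): internal coord 5 + (8)·λ' = +0.0557; +0.0557 ∈ [-0.9, 0.5) → IN Λ

3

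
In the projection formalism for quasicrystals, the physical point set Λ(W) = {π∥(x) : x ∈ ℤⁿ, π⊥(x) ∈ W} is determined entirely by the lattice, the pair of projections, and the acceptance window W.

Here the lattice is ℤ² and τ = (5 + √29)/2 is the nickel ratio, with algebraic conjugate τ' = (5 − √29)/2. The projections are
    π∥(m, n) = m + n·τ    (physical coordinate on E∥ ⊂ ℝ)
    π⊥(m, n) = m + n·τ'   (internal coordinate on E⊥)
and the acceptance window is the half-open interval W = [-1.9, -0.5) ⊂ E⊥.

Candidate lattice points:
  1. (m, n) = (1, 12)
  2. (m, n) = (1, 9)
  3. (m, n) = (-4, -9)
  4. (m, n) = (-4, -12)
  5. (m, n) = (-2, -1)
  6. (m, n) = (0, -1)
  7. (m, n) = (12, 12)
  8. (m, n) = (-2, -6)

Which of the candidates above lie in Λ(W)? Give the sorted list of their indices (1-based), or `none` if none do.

1, 2, 4, 5, 8

τ' = (5−√29)/2 ≈ -0.1926.
[1] lift (1,12): star map gives -1.3110; window check -1.9 ≤ -1.3110 < -0.5 is true → IN Λ
[2] lift (1,9): star map gives -0.7332; window check -1.9 ≤ -0.7332 < -0.5 is true → IN Λ
[3] lift (-4,-9): star map gives -2.2668; window check -1.9 ≤ -2.2668 < -0.5 is false → out
[4] lift (-4,-12): star map gives -1.6890; window check -1.9 ≤ -1.6890 < -0.5 is true → IN Λ
[5] lift (-2,-1): star map gives -1.8074; window check -1.9 ≤ -1.8074 < -0.5 is true → IN Λ
[6] lift (0,-1): star map gives 0.1926; window check -1.9 ≤ 0.1926 < -0.5 is false → out
[7] lift (12,12): star map gives 9.6890; window check -1.9 ≤ 9.6890 < -0.5 is false → out
[8] lift (-2,-6): star map gives -0.8445; window check -1.9 ≤ -0.8445 < -0.5 is true → IN Λ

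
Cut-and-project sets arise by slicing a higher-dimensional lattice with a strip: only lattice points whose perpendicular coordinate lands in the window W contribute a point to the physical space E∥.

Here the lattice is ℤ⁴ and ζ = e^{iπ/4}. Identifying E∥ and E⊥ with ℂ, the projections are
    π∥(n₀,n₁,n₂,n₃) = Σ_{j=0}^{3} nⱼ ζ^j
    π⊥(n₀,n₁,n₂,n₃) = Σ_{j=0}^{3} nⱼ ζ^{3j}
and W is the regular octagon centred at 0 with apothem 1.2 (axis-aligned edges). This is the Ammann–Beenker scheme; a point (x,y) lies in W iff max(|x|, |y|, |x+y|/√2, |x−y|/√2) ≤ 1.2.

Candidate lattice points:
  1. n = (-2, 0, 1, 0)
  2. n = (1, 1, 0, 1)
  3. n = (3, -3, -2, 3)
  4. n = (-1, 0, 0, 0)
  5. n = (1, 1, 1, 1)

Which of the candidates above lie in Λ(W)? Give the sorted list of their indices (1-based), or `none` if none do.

Internal map: ζ^{3j} for j=0..3 gives (1,0), (−√2/2,√2/2), (0,−1), (√2/2,√2/2).
candidate 1: n = (-2, 0, 1, 0) → π⊥ ≈ (-2.00000, -1.00000); max(|x|,|y|,|x±y|/√2) = 2.12132 > 1.2 ⇒ ∉ W
candidate 2: n = (1, 1, 0, 1) → π⊥ ≈ (+1.00000, +1.41421); max(|x|,|y|,|x±y|/√2) = 1.70711 > 1.2 ⇒ ∉ W
candidate 3: n = (3, -3, -2, 3) → π⊥ ≈ (+7.24264, +2.00000); max(|x|,|y|,|x±y|/√2) = 7.24264 > 1.2 ⇒ ∉ W
candidate 4: n = (-1, 0, 0, 0) → π⊥ ≈ (-1.00000, +0.00000); max(|x|,|y|,|x±y|/√2) = 1.00000 ≤ 1.2 ⇒ ∈ W
candidate 5: n = (1, 1, 1, 1) → π⊥ ≈ (+1.00000, +0.41421); max(|x|,|y|,|x±y|/√2) = 1.00000 ≤ 1.2 ⇒ ∈ W

4, 5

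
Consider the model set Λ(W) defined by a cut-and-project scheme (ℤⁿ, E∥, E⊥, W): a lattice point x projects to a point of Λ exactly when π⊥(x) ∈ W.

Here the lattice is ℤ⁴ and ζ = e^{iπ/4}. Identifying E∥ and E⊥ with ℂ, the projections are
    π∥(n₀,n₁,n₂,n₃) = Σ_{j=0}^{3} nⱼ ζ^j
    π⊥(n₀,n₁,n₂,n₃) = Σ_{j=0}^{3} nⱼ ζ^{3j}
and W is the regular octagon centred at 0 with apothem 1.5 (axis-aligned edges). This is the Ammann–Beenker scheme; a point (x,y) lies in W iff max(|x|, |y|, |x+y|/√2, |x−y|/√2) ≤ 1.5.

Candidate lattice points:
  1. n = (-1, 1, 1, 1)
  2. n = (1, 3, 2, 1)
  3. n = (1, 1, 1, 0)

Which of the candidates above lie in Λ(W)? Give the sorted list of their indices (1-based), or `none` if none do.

1, 2, 3

Internal map: ζ^{3j} for j=0..3 gives (1,0), (−√2/2,√2/2), (0,−1), (√2/2,√2/2).
candidate 1: n = (-1, 1, 1, 1) → π⊥ ≈ (-1.000000, +0.414214); max(|x|,|y|,|x±y|/√2) = 1.000000 ≤ 1.5 ⇒ ∈ W
candidate 2: n = (1, 3, 2, 1) → π⊥ ≈ (-0.414214, +0.828427); max(|x|,|y|,|x±y|/√2) = 0.878680 ≤ 1.5 ⇒ ∈ W
candidate 3: n = (1, 1, 1, 0) → π⊥ ≈ (+0.292893, -0.292893); max(|x|,|y|,|x±y|/√2) = 0.414214 ≤ 1.5 ⇒ ∈ W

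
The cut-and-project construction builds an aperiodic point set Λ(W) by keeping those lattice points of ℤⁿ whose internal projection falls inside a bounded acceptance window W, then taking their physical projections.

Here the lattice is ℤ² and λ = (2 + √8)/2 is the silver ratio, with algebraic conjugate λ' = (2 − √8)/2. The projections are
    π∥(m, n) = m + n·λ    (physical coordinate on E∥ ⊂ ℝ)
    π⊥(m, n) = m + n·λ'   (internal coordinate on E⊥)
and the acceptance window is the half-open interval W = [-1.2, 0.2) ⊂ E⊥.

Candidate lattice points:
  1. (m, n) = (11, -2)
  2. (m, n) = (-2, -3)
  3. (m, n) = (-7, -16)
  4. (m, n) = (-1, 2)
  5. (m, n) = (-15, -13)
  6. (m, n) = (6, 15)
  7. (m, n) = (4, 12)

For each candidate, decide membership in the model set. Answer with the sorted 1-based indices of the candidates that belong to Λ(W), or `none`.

Numerically λ ≈ 2.4142 and λ' = −1/λ ≈ -0.4142.
#1 (11,-2): internal coord 11 + (-2)·λ' = +11.8284; +11.8284 ∉ [-1.2, 0.2) → out
#2 (-2,-3): internal coord -2 + (-3)·λ' = -0.7574; -0.7574 ∈ [-1.2, 0.2) → IN Λ
#3 (-7,-16): internal coord -7 + (-16)·λ' = -0.3726; -0.3726 ∈ [-1.2, 0.2) → IN Λ
#4 (-1,2): internal coord -1 + (2)·λ' = -1.8284; -1.8284 ∉ [-1.2, 0.2) → out
#5 (-15,-13): internal coord -15 + (-13)·λ' = -9.6152; -9.6152 ∉ [-1.2, 0.2) → out
#6 (6,15): internal coord 6 + (15)·λ' = -0.2132; -0.2132 ∈ [-1.2, 0.2) → IN Λ
#7 (4,12): internal coord 4 + (12)·λ' = -0.9706; -0.9706 ∈ [-1.2, 0.2) → IN Λ

2, 3, 6, 7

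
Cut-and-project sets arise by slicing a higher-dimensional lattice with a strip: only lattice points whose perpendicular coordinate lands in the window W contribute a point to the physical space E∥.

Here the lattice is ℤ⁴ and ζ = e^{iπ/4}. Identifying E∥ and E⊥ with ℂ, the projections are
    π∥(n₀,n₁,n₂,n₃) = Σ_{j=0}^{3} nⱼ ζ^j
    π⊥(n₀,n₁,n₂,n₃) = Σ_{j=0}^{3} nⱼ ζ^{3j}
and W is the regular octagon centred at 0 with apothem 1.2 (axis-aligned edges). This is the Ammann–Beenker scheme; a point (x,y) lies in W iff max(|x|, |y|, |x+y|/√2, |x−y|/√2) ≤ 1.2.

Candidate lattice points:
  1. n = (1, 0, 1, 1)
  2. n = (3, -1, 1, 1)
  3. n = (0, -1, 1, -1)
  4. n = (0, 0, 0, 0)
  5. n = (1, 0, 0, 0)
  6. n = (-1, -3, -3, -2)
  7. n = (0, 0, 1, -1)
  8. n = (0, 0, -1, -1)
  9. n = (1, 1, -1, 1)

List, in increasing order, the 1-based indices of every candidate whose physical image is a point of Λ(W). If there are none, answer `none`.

With ζ = e^{iπ/4} the internal vectors are ζ^0,ζ^3,ζ^6,ζ^9.
candidate 1: n = (1, 0, 1, 1) → π⊥ ≈ (+1.70711, -0.29289); max(|x|,|y|,|x±y|/√2) = 1.70711 > 1.2 ⇒ ∉ W
candidate 2: n = (3, -1, 1, 1) → π⊥ ≈ (+4.41421, -1.00000); max(|x|,|y|,|x±y|/√2) = 4.41421 > 1.2 ⇒ ∉ W
candidate 3: n = (0, -1, 1, -1) → π⊥ ≈ (+0.00000, -2.41421); max(|x|,|y|,|x±y|/√2) = 2.41421 > 1.2 ⇒ ∉ W
candidate 4: n = (0, 0, 0, 0) → π⊥ ≈ (+0.00000, +0.00000); max(|x|,|y|,|x±y|/√2) = 0.00000 ≤ 1.2 ⇒ ∈ W
candidate 5: n = (1, 0, 0, 0) → π⊥ ≈ (+1.00000, +0.00000); max(|x|,|y|,|x±y|/√2) = 1.00000 ≤ 1.2 ⇒ ∈ W
candidate 6: n = (-1, -3, -3, -2) → π⊥ ≈ (-0.29289, -0.53553); max(|x|,|y|,|x±y|/√2) = 0.58579 ≤ 1.2 ⇒ ∈ W
candidate 7: n = (0, 0, 1, -1) → π⊥ ≈ (-0.70711, -1.70711); max(|x|,|y|,|x±y|/√2) = 1.70711 > 1.2 ⇒ ∉ W
candidate 8: n = (0, 0, -1, -1) → π⊥ ≈ (-0.70711, +0.29289); max(|x|,|y|,|x±y|/√2) = 0.70711 ≤ 1.2 ⇒ ∈ W
candidate 9: n = (1, 1, -1, 1) → π⊥ ≈ (+1.00000, +2.41421); max(|x|,|y|,|x±y|/√2) = 2.41421 > 1.2 ⇒ ∉ W

4, 5, 6, 8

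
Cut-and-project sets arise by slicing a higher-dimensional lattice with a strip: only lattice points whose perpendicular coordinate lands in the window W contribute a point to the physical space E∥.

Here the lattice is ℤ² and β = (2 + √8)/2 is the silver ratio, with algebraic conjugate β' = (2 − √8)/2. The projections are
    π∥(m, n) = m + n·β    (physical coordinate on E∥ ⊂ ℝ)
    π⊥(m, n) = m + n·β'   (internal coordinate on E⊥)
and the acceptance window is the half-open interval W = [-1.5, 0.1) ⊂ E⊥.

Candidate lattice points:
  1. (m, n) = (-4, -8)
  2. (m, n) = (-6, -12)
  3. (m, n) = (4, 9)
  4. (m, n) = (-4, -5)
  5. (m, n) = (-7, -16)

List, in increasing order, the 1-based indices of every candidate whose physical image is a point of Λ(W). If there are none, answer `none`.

Compute β' = (2−√8)/2 = -0.41421, so π⊥(m,n) = m -0.41421·n.
candidate 1: (m,n)=(-4,-8) → π∥ = -4-8·β ≈ -23.31371, π⊥ = -4-8·β' ≈ -0.68629 ∈ [-1.5, 0.1) ⇒ IN Λ
candidate 2: (m,n)=(-6,-12) → π∥ = -6-12·β ≈ -34.97056, π⊥ = -6-12·β' ≈ -1.02944 ∈ [-1.5, 0.1) ⇒ IN Λ
candidate 3: (m,n)=(4,9) → π∥ = 4+9·β ≈ 25.72792, π⊥ = 4+9·β' ≈ 0.27208 ∉ [-1.5, 0.1) ⇒ out
candidate 4: (m,n)=(-4,-5) → π∥ = -4-5·β ≈ -16.07107, π⊥ = -4-5·β' ≈ -1.92893 ∉ [-1.5, 0.1) ⇒ out
candidate 5: (m,n)=(-7,-16) → π∥ = -7-16·β ≈ -45.62742, π⊥ = -7-16·β' ≈ -0.37258 ∈ [-1.5, 0.1) ⇒ IN Λ

1, 2, 5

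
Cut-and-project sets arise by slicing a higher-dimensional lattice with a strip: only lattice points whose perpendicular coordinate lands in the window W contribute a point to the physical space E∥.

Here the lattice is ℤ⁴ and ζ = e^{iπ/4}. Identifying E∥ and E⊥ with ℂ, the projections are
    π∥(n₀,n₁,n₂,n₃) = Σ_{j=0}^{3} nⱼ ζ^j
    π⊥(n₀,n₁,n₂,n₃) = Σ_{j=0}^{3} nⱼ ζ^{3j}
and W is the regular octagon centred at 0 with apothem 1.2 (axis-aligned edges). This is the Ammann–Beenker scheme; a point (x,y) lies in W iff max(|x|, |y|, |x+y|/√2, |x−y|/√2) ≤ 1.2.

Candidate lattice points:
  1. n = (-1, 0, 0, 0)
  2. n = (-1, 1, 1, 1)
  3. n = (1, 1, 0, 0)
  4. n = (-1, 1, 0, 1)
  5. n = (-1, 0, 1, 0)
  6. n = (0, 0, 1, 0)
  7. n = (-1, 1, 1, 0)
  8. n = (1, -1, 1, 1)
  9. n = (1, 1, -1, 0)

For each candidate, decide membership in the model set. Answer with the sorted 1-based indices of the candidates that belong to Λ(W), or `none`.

π⊥(n) = n₀ + n₁ζ³ + n₂ζ⁶ + n₃ζ⁹ where ζ = e^{iπ/4}.
#1 (-1, 0, 0, 0): internal (-1.000000, 0.000000); octagon support 1.000000 vs apothem 1.2 → ∈ W
#2 (-1, 1, 1, 1): internal (-1.000000, 0.414214); octagon support 1.000000 vs apothem 1.2 → ∈ W
#3 (1, 1, 0, 0): internal (0.292893, 0.707107); octagon support 0.707107 vs apothem 1.2 → ∈ W
#4 (-1, 1, 0, 1): internal (-1.000000, 1.414214); octagon support 1.707107 vs apothem 1.2 → ∉ W
#5 (-1, 0, 1, 0): internal (-1.000000, -1.000000); octagon support 1.414214 vs apothem 1.2 → ∉ W
#6 (0, 0, 1, 0): internal (0.000000, -1.000000); octagon support 1.000000 vs apothem 1.2 → ∈ W
#7 (-1, 1, 1, 0): internal (-1.707107, -0.292893); octagon support 1.707107 vs apothem 1.2 → ∉ W
#8 (1, -1, 1, 1): internal (2.414214, -1.000000); octagon support 2.414214 vs apothem 1.2 → ∉ W
#9 (1, 1, -1, 0): internal (0.292893, 1.707107); octagon support 1.707107 vs apothem 1.2 → ∉ W

1, 2, 3, 6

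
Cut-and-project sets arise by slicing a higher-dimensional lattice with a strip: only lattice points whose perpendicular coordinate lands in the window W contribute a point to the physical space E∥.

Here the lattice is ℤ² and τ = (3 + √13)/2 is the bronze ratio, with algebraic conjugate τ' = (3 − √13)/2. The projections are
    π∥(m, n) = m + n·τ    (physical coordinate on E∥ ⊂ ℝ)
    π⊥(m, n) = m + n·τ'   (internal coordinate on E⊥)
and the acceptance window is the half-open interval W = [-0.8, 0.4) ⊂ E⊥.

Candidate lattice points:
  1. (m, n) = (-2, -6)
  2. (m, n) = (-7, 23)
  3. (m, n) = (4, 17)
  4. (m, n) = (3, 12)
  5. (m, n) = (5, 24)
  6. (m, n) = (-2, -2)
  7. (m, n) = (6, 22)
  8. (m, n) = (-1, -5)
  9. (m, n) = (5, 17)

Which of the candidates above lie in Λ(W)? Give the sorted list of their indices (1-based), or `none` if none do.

Numerically τ ≈ 3.30278 and τ' = −1/τ ≈ -0.30278.
candidate 1: (m,n)=(-2,-6) → π∥ = -2-6·τ ≈ -21.81665, π⊥ = -2-6·τ' ≈ -0.18335 ∈ [-0.8, 0.4) ⇒ IN Λ
candidate 2: (m,n)=(-7,23) → π∥ = -7+23·τ ≈ 68.96384, π⊥ = -7+23·τ' ≈ -13.96384 ∉ [-0.8, 0.4) ⇒ out
candidate 3: (m,n)=(4,17) → π∥ = 4+17·τ ≈ 60.14719, π⊥ = 4+17·τ' ≈ -1.14719 ∉ [-0.8, 0.4) ⇒ out
candidate 4: (m,n)=(3,12) → π∥ = 3+12·τ ≈ 42.63331, π⊥ = 3+12·τ' ≈ -0.63331 ∈ [-0.8, 0.4) ⇒ IN Λ
candidate 5: (m,n)=(5,24) → π∥ = 5+24·τ ≈ 84.26662, π⊥ = 5+24·τ' ≈ -2.26662 ∉ [-0.8, 0.4) ⇒ out
candidate 6: (m,n)=(-2,-2) → π∥ = -2-2·τ ≈ -8.60555, π⊥ = -2-2·τ' ≈ -1.39445 ∉ [-0.8, 0.4) ⇒ out
candidate 7: (m,n)=(6,22) → π∥ = 6+22·τ ≈ 78.66106, π⊥ = 6+22·τ' ≈ -0.66106 ∈ [-0.8, 0.4) ⇒ IN Λ
candidate 8: (m,n)=(-1,-5) → π∥ = -1-5·τ ≈ -17.51388, π⊥ = -1-5·τ' ≈ 0.51388 ∉ [-0.8, 0.4) ⇒ out
candidate 9: (m,n)=(5,17) → π∥ = 5+17·τ ≈ 61.14719, π⊥ = 5+17·τ' ≈ -0.14719 ∈ [-0.8, 0.4) ⇒ IN Λ

1, 4, 7, 9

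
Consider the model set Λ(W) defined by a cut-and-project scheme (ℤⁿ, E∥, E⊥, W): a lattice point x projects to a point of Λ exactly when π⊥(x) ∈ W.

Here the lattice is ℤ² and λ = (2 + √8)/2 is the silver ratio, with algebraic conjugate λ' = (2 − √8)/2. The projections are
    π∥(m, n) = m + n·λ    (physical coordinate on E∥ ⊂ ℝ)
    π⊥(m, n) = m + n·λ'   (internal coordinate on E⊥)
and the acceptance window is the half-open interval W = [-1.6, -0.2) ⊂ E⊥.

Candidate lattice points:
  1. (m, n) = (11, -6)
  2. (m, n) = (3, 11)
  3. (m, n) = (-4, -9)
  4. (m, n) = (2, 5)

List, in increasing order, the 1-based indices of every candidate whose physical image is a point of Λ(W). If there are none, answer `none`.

Compute λ' = (2−√8)/2 = -0.414214, so π⊥(m,n) = m -0.414214·n.
candidate 1: (m,n)=(11,-6) → π∥ = 11-6·λ ≈ -3.485281, π⊥ = 11-6·λ' ≈ 13.485281 ∉ [-1.6, -0.2) ⇒ out
candidate 2: (m,n)=(3,11) → π∥ = 3+11·λ ≈ 29.556349, π⊥ = 3+11·λ' ≈ -1.556349 ∈ [-1.6, -0.2) ⇒ IN Λ
candidate 3: (m,n)=(-4,-9) → π∥ = -4-9·λ ≈ -25.727922, π⊥ = -4-9·λ' ≈ -0.272078 ∈ [-1.6, -0.2) ⇒ IN Λ
candidate 4: (m,n)=(2,5) → π∥ = 2+5·λ ≈ 14.071068, π⊥ = 2+5·λ' ≈ -0.071068 ∉ [-1.6, -0.2) ⇒ out

2, 3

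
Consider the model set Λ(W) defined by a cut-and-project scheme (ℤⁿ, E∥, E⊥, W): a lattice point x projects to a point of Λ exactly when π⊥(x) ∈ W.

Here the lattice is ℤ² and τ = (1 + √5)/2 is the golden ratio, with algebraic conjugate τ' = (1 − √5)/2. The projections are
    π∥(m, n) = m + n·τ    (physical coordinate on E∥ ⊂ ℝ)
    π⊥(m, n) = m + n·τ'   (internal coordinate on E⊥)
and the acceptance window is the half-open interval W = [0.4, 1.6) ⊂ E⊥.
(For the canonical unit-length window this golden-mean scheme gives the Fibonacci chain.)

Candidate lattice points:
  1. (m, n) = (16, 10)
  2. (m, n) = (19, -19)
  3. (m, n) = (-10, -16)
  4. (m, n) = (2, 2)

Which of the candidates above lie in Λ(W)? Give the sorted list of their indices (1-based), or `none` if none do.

Numerically τ ≈ 1.61803 and τ' = −1/τ ≈ -0.61803.
#1 (16,10): internal coord 16 + (10)·τ' = +9.81966; +9.81966 ∉ [0.4, 1.6) → out
#2 (19,-19): internal coord 19 + (-19)·τ' = +30.74265; +30.74265 ∉ [0.4, 1.6) → out
#3 (-10,-16): internal coord -10 + (-16)·τ' = -0.11146; -0.11146 ∉ [0.4, 1.6) → out
#4 (2,2): internal coord 2 + (2)·τ' = +0.76393; +0.76393 ∈ [0.4, 1.6) → IN Λ

4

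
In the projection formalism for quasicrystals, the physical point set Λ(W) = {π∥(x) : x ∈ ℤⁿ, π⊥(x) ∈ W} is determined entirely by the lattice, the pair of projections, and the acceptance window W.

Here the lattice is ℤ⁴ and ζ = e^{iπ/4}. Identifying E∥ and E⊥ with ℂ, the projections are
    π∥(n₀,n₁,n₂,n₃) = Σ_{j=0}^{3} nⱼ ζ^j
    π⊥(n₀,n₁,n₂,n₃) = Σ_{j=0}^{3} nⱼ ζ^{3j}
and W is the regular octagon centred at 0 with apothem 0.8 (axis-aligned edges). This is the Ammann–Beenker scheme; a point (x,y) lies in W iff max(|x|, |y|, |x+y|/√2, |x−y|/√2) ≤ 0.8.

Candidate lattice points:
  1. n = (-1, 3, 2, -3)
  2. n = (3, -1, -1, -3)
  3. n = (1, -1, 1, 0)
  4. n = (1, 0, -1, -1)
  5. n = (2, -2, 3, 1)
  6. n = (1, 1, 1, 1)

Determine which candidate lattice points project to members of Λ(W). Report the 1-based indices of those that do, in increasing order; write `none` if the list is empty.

With ζ = e^{iπ/4} the internal vectors are ζ^0,ζ^3,ζ^6,ζ^9.
candidate 1: n = (-1, 3, 2, -3) → π⊥ ≈ (-5.2426, -2.0000); max(|x|,|y|,|x±y|/√2) = 5.2426 > 0.8 ⇒ ∉ W
candidate 2: n = (3, -1, -1, -3) → π⊥ ≈ (+1.5858, -1.8284); max(|x|,|y|,|x±y|/√2) = 2.4142 > 0.8 ⇒ ∉ W
candidate 3: n = (1, -1, 1, 0) → π⊥ ≈ (+1.7071, -1.7071); max(|x|,|y|,|x±y|/√2) = 2.4142 > 0.8 ⇒ ∉ W
candidate 4: n = (1, 0, -1, -1) → π⊥ ≈ (+0.2929, +0.2929); max(|x|,|y|,|x±y|/√2) = 0.4142 ≤ 0.8 ⇒ ∈ W
candidate 5: n = (2, -2, 3, 1) → π⊥ ≈ (+4.1213, -3.7071); max(|x|,|y|,|x±y|/√2) = 5.5355 > 0.8 ⇒ ∉ W
candidate 6: n = (1, 1, 1, 1) → π⊥ ≈ (+1.0000, +0.4142); max(|x|,|y|,|x±y|/√2) = 1.0000 > 0.8 ⇒ ∉ W

4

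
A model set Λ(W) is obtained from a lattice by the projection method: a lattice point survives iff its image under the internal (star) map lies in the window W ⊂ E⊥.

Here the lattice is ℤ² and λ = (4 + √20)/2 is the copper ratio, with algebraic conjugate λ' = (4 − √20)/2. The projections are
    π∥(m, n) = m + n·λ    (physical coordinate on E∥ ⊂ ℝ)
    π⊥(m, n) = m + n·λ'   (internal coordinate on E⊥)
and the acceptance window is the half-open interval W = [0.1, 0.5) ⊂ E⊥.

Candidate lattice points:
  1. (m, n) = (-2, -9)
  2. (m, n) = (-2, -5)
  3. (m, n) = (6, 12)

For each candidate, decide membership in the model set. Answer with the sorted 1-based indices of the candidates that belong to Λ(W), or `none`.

λ' = (4−√20)/2 ≈ -0.2361.
[1] lift (-2,-9): star map gives 0.1246; window check 0.1 ≤ 0.1246 < 0.5 is true → IN Λ
[2] lift (-2,-5): star map gives -0.8197; window check 0.1 ≤ -0.8197 < 0.5 is false → out
[3] lift (6,12): star map gives 3.1672; window check 0.1 ≤ 3.1672 < 0.5 is false → out

1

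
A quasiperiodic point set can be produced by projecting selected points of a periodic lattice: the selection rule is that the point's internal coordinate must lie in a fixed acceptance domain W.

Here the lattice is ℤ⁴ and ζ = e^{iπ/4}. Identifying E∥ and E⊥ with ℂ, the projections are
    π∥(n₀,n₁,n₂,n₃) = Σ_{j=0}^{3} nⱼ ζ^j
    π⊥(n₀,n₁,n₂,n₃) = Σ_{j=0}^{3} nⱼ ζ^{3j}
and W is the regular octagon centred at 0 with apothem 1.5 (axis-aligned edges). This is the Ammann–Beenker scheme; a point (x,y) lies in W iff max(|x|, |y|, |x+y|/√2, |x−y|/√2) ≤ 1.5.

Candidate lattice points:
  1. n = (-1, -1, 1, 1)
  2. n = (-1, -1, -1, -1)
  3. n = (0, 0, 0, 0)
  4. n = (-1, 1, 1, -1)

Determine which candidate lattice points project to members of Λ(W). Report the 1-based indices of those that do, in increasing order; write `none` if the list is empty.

1, 2, 3

Internal map: ζ^{3j} for j=0..3 gives (1,0), (−√2/2,√2/2), (0,−1), (√2/2,√2/2).
candidate 1: n = (-1, -1, 1, 1) → π⊥ ≈ (+0.4142, -1.0000); max(|x|,|y|,|x±y|/√2) = 1.0000 ≤ 1.5 ⇒ ∈ W
candidate 2: n = (-1, -1, -1, -1) → π⊥ ≈ (-1.0000, -0.4142); max(|x|,|y|,|x±y|/√2) = 1.0000 ≤ 1.5 ⇒ ∈ W
candidate 3: n = (0, 0, 0, 0) → π⊥ ≈ (+0.0000, +0.0000); max(|x|,|y|,|x±y|/√2) = 0.0000 ≤ 1.5 ⇒ ∈ W
candidate 4: n = (-1, 1, 1, -1) → π⊥ ≈ (-2.4142, -1.0000); max(|x|,|y|,|x±y|/√2) = 2.4142 > 1.5 ⇒ ∉ W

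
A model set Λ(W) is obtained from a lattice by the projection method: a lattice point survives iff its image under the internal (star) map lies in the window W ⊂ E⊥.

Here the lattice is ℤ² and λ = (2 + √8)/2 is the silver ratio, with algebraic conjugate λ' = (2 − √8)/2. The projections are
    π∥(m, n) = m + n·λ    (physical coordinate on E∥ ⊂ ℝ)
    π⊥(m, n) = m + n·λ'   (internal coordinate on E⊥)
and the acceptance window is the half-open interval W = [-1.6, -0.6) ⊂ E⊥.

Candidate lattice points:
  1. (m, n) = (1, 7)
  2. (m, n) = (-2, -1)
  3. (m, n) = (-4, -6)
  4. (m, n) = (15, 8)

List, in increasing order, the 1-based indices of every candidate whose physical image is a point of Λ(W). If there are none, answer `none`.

2, 3

λ' = (2−√8)/2 ≈ -0.4142.
[1] lift (1,7): star map gives -1.8995; window check -1.6 ≤ -1.8995 < -0.6 is false → out
[2] lift (-2,-1): star map gives -1.5858; window check -1.6 ≤ -1.5858 < -0.6 is true → IN Λ
[3] lift (-4,-6): star map gives -1.5147; window check -1.6 ≤ -1.5147 < -0.6 is true → IN Λ
[4] lift (15,8): star map gives 11.6863; window check -1.6 ≤ 11.6863 < -0.6 is false → out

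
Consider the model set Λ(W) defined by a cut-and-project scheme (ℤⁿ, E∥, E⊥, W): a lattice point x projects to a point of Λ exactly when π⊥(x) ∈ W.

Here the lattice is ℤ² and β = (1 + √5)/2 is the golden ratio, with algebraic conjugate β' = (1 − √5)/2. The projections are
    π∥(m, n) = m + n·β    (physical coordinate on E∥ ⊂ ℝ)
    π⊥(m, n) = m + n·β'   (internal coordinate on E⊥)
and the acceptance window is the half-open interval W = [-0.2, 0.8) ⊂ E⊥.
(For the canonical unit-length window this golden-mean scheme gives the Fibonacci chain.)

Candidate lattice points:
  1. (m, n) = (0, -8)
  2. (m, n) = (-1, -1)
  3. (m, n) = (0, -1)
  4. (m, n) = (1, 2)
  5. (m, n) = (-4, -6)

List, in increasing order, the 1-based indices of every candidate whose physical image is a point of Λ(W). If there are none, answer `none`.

3

Numerically β ≈ 1.618034 and β' = −1/β ≈ -0.618034.
#1 (0,-8): internal coord 0 + (-8)·β' = +4.944272; +4.944272 ∉ [-0.2, 0.8) → out
#2 (-1,-1): internal coord -1 + (-1)·β' = -0.381966; -0.381966 ∉ [-0.2, 0.8) → out
#3 (0,-1): internal coord 0 + (-1)·β' = +0.618034; +0.618034 ∈ [-0.2, 0.8) → IN Λ
#4 (1,2): internal coord 1 + (2)·β' = -0.236068; -0.236068 ∉ [-0.2, 0.8) → out
#5 (-4,-6): internal coord -4 + (-6)·β' = -0.291796; -0.291796 ∉ [-0.2, 0.8) → out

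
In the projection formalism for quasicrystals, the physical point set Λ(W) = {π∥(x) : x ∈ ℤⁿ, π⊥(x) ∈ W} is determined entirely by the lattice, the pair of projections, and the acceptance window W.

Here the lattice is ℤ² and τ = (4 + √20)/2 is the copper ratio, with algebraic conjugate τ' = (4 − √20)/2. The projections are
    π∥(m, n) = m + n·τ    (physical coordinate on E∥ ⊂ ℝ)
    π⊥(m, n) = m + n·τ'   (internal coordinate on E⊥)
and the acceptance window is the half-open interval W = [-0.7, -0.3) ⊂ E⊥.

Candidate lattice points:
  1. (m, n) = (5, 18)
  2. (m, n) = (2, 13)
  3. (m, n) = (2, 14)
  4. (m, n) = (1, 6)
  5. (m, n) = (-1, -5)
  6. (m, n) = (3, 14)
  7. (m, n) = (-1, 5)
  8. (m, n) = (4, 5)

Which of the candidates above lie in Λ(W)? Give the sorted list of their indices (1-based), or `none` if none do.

4, 6

τ' = (4−√20)/2 ≈ -0.2361.
#1 (5,18): internal coord 5 + (18)·τ' = +0.7508; +0.7508 ∉ [-0.7, -0.3) → out
#2 (2,13): internal coord 2 + (13)·τ' = -1.0689; -1.0689 ∉ [-0.7, -0.3) → out
#3 (2,14): internal coord 2 + (14)·τ' = -1.3050; -1.3050 ∉ [-0.7, -0.3) → out
#4 (1,6): internal coord 1 + (6)·τ' = -0.4164; -0.4164 ∈ [-0.7, -0.3) → IN Λ
#5 (-1,-5): internal coord -1 + (-5)·τ' = +0.1803; +0.1803 ∉ [-0.7, -0.3) → out
#6 (3,14): internal coord 3 + (14)·τ' = -0.3050; -0.3050 ∈ [-0.7, -0.3) → IN Λ
#7 (-1,5): internal coord -1 + (5)·τ' = -2.1803; -2.1803 ∉ [-0.7, -0.3) → out
#8 (4,5): internal coord 4 + (5)·τ' = +2.8197; +2.8197 ∉ [-0.7, -0.3) → out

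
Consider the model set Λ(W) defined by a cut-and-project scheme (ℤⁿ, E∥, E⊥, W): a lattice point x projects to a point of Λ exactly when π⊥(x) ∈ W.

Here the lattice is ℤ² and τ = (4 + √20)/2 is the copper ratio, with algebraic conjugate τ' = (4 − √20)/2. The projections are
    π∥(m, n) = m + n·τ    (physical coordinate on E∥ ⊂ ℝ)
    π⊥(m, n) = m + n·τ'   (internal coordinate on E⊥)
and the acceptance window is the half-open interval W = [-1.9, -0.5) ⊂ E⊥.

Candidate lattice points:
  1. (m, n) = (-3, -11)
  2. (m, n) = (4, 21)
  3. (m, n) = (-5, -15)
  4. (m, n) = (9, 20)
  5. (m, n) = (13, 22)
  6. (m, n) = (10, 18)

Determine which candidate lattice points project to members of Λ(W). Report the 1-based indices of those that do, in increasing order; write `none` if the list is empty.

2, 3

τ' = (4−√20)/2 ≈ -0.23607.
#1 (-3,-11): internal coord -3 + (-11)·τ' = -0.40325; -0.40325 ∉ [-1.9, -0.5) → out
#2 (4,21): internal coord 4 + (21)·τ' = -0.95743; -0.95743 ∈ [-1.9, -0.5) → IN Λ
#3 (-5,-15): internal coord -5 + (-15)·τ' = -1.45898; -1.45898 ∈ [-1.9, -0.5) → IN Λ
#4 (9,20): internal coord 9 + (20)·τ' = +4.27864; +4.27864 ∉ [-1.9, -0.5) → out
#5 (13,22): internal coord 13 + (22)·τ' = +7.80650; +7.80650 ∉ [-1.9, -0.5) → out
#6 (10,18): internal coord 10 + (18)·τ' = +5.75078; +5.75078 ∉ [-1.9, -0.5) → out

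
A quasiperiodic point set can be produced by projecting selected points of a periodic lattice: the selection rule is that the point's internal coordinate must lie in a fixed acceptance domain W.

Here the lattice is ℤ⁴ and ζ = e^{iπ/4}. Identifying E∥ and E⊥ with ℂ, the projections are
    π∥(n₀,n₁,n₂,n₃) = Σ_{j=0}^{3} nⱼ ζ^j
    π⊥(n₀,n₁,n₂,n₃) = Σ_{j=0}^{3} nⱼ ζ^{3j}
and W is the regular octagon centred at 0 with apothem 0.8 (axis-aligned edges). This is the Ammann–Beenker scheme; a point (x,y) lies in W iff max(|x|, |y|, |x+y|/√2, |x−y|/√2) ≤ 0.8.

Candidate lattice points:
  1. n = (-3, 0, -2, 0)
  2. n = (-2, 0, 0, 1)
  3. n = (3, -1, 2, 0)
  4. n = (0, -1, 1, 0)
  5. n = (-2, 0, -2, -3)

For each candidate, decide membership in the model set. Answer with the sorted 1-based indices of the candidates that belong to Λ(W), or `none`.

none

Internal map: ζ^{3j} for j=0..3 gives (1,0), (−√2/2,√2/2), (0,−1), (√2/2,√2/2).
candidate 1: n = (-3, 0, -2, 0) → π⊥ ≈ (-3.000000, +2.000000); max(|x|,|y|,|x±y|/√2) = 3.535534 > 0.8 ⇒ ∉ W
candidate 2: n = (-2, 0, 0, 1) → π⊥ ≈ (-1.292893, +0.707107); max(|x|,|y|,|x±y|/√2) = 1.414214 > 0.8 ⇒ ∉ W
candidate 3: n = (3, -1, 2, 0) → π⊥ ≈ (+3.707107, -2.707107); max(|x|,|y|,|x±y|/√2) = 4.535534 > 0.8 ⇒ ∉ W
candidate 4: n = (0, -1, 1, 0) → π⊥ ≈ (+0.707107, -1.707107); max(|x|,|y|,|x±y|/√2) = 1.707107 > 0.8 ⇒ ∉ W
candidate 5: n = (-2, 0, -2, -3) → π⊥ ≈ (-4.121320, -0.121320); max(|x|,|y|,|x±y|/√2) = 4.121320 > 0.8 ⇒ ∉ W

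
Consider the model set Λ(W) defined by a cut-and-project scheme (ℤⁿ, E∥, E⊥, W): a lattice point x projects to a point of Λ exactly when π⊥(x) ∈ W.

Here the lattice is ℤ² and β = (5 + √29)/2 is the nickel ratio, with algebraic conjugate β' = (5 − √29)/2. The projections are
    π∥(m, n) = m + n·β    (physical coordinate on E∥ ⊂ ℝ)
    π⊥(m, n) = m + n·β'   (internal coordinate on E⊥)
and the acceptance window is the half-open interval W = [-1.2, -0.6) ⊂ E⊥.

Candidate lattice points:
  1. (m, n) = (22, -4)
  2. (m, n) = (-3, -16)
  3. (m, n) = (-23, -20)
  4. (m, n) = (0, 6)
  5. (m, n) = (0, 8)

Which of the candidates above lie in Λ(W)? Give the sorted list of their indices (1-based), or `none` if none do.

Numerically β ≈ 5.192582 and β' = −1/β ≈ -0.192582.
[1] lift (22,-4): star map gives 22.770330; window check -1.2 ≤ 22.770330 < -0.6 is false → out
[2] lift (-3,-16): star map gives 0.081318; window check -1.2 ≤ 0.081318 < -0.6 is false → out
[3] lift (-23,-20): star map gives -19.148352; window check -1.2 ≤ -19.148352 < -0.6 is false → out
[4] lift (0,6): star map gives -1.155494; window check -1.2 ≤ -1.155494 < -0.6 is true → IN Λ
[5] lift (0,8): star map gives -1.540659; window check -1.2 ≤ -1.540659 < -0.6 is false → out

4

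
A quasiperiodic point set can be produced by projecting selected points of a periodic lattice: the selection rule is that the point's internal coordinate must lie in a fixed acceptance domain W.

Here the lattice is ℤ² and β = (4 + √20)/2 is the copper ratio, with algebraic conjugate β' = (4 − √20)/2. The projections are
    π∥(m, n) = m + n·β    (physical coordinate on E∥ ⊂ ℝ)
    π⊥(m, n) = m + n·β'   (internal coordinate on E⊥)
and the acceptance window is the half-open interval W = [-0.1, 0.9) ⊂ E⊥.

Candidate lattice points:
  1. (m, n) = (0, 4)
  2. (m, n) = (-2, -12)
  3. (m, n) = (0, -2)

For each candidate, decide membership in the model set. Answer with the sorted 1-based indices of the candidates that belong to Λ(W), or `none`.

2, 3

Numerically β ≈ 4.2361 and β' = −1/β ≈ -0.2361.
candidate 1: (m,n)=(0,4) → π∥ = 0+4·β ≈ 16.9443, π⊥ = 0+4·β' ≈ -0.9443 ∉ [-0.1, 0.9) ⇒ out
candidate 2: (m,n)=(-2,-12) → π∥ = -2-12·β ≈ -52.8328, π⊥ = -2-12·β' ≈ 0.8328 ∈ [-0.1, 0.9) ⇒ IN Λ
candidate 3: (m,n)=(0,-2) → π∥ = 0-2·β ≈ -8.4721, π⊥ = 0-2·β' ≈ 0.4721 ∈ [-0.1, 0.9) ⇒ IN Λ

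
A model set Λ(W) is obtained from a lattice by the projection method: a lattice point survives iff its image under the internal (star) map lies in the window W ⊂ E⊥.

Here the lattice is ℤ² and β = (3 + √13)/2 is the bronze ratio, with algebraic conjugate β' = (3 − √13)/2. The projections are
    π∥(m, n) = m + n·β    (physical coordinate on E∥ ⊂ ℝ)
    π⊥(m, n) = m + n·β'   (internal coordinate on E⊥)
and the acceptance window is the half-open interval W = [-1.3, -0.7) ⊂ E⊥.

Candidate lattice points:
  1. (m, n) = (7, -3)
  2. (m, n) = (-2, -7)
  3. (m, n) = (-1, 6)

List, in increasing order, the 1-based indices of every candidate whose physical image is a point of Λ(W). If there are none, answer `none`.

none

Numerically β ≈ 3.302776 and β' = −1/β ≈ -0.302776.
[1] lift (7,-3): star map gives 7.908327; window check -1.3 ≤ 7.908327 < -0.7 is false → out
[2] lift (-2,-7): star map gives 0.119429; window check -1.3 ≤ 0.119429 < -0.7 is false → out
[3] lift (-1,6): star map gives -2.816654; window check -1.3 ≤ -2.816654 < -0.7 is false → out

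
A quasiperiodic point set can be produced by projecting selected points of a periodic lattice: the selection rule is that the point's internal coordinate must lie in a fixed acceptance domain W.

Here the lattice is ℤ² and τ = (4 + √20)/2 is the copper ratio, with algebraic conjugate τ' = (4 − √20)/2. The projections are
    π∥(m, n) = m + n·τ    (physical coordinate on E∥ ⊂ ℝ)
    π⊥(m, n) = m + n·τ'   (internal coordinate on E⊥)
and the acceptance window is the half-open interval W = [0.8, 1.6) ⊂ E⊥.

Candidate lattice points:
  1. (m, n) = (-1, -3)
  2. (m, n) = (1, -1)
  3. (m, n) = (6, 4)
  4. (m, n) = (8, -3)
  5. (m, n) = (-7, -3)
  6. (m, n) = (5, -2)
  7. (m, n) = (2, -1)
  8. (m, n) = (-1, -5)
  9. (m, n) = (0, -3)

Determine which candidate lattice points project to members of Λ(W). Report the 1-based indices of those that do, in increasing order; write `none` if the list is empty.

Numerically τ ≈ 4.236068 and τ' = −1/τ ≈ -0.236068.
[1] lift (-1,-3): star map gives -0.291796; window check 0.8 ≤ -0.291796 < 1.6 is false → out
[2] lift (1,-1): star map gives 1.236068; window check 0.8 ≤ 1.236068 < 1.6 is true → IN Λ
[3] lift (6,4): star map gives 5.055728; window check 0.8 ≤ 5.055728 < 1.6 is false → out
[4] lift (8,-3): star map gives 8.708204; window check 0.8 ≤ 8.708204 < 1.6 is false → out
[5] lift (-7,-3): star map gives -6.291796; window check 0.8 ≤ -6.291796 < 1.6 is false → out
[6] lift (5,-2): star map gives 5.472136; window check 0.8 ≤ 5.472136 < 1.6 is false → out
[7] lift (2,-1): star map gives 2.236068; window check 0.8 ≤ 2.236068 < 1.6 is false → out
[8] lift (-1,-5): star map gives 0.180340; window check 0.8 ≤ 0.180340 < 1.6 is false → out
[9] lift (0,-3): star map gives 0.708204; window check 0.8 ≤ 0.708204 < 1.6 is false → out

2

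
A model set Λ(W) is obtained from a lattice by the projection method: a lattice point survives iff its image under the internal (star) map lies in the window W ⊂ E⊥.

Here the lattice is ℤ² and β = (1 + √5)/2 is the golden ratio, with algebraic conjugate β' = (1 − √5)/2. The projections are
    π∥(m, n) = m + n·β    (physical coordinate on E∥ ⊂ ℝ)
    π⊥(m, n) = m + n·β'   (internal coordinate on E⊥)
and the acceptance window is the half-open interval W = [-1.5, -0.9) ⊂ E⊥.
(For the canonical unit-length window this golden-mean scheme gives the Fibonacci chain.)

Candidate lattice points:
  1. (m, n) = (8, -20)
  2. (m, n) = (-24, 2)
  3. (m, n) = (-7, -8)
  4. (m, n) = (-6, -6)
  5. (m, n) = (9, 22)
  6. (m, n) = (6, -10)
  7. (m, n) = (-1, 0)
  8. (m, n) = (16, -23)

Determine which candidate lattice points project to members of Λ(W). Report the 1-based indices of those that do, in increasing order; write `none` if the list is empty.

Numerically β ≈ 1.61803 and β' = −1/β ≈ -0.61803.
candidate 1: (m,n)=(8,-20) → π∥ = 8-20·β ≈ -24.36068, π⊥ = 8-20·β' ≈ 20.36068 ∉ [-1.5, -0.9) ⇒ out
candidate 2: (m,n)=(-24,2) → π∥ = -24+2·β ≈ -20.76393, π⊥ = -24+2·β' ≈ -25.23607 ∉ [-1.5, -0.9) ⇒ out
candidate 3: (m,n)=(-7,-8) → π∥ = -7-8·β ≈ -19.94427, π⊥ = -7-8·β' ≈ -2.05573 ∉ [-1.5, -0.9) ⇒ out
candidate 4: (m,n)=(-6,-6) → π∥ = -6-6·β ≈ -15.70820, π⊥ = -6-6·β' ≈ -2.29180 ∉ [-1.5, -0.9) ⇒ out
candidate 5: (m,n)=(9,22) → π∥ = 9+22·β ≈ 44.59675, π⊥ = 9+22·β' ≈ -4.59675 ∉ [-1.5, -0.9) ⇒ out
candidate 6: (m,n)=(6,-10) → π∥ = 6-10·β ≈ -10.18034, π⊥ = 6-10·β' ≈ 12.18034 ∉ [-1.5, -0.9) ⇒ out
candidate 7: (m,n)=(-1,0) → π∥ = -1+0·β ≈ -1.00000, π⊥ = -1+0·β' ≈ -1.00000 ∈ [-1.5, -0.9) ⇒ IN Λ
candidate 8: (m,n)=(16,-23) → π∥ = 16-23·β ≈ -21.21478, π⊥ = 16-23·β' ≈ 30.21478 ∉ [-1.5, -0.9) ⇒ out

7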